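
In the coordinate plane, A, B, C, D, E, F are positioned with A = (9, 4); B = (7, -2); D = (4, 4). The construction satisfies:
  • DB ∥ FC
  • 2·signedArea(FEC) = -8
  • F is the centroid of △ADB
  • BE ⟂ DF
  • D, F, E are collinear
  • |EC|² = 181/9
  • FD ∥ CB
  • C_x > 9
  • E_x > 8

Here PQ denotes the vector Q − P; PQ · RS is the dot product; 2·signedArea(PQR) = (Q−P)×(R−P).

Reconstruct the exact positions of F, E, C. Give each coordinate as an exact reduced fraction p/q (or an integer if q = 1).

C = (29/3, -4)
E = (44/5, 2/5)
F = (20/3, 2)

1. F_x = 20/3  [F is the centroid of △ADB]
2. F_y = 2  [F is the centroid of △ADB]
   → F = (20/3, 2)
3. E_x = 44/5  [D, F, E are collinear ∩ BE ⟂ DF]
4. E_y = 2/5  [D, F, E are collinear ∩ BE ⟂ DF]
   → E = (44/5, 2/5)
5. C_x = 29/3  [FD ∥ CB ∩ DB ∥ FC]
6. C_y = -4  [FD ∥ CB ∩ DB ∥ FC]
   → C = (29/3, -4)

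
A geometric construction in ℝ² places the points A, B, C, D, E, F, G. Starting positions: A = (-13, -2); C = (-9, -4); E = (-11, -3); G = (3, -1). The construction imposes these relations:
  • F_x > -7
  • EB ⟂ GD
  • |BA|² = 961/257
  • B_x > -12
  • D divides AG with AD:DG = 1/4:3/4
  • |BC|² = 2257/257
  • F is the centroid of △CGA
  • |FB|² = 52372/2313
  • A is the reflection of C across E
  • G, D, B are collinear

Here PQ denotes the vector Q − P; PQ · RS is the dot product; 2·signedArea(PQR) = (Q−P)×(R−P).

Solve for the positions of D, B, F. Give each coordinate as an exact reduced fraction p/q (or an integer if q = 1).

B = (-2845/257, -483/257)
D = (-9, -7/4)
F = (-19/3, -7/3)

1. D_x = -9  [D divides AG with AD:DG = 1/4:3/4]
2. D_y = -7/4  [D divides AG with AD:DG = 1/4:3/4]
   → D = (-9, -7/4)
3. B_x = -2845/257  [G, D, B are collinear ∩ EB ⟂ GD]
4. B_y = -483/257  [G, D, B are collinear ∩ EB ⟂ GD]
   → B = (-2845/257, -483/257)
5. F_x = -19/3  [F is the centroid of △CGA]
6. F_y = -7/3  [F is the centroid of △CGA]
   → F = (-19/3, -7/3)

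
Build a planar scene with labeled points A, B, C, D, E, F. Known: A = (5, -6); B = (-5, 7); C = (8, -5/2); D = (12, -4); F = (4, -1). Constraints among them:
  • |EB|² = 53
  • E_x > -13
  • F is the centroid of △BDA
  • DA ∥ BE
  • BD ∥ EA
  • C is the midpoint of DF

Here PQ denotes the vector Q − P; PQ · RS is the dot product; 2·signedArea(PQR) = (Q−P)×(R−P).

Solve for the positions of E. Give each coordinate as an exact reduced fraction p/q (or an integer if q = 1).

E = (-12, 5)

1. E_x = -12  [BD ∥ EA ∩ DA ∥ BE]
2. E_y = 5  [BD ∥ EA ∩ DA ∥ BE]
   → E = (-12, 5)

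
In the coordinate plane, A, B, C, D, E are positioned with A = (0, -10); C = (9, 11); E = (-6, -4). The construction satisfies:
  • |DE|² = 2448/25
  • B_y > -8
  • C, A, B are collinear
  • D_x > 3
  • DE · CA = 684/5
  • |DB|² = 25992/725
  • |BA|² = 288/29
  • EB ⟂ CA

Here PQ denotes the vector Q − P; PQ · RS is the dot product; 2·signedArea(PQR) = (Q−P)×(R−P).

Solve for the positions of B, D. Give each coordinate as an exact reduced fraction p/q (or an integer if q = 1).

1. B_x = 36/29  [C, A, B are collinear ∩ EB ⟂ CA]
2. B_y = -206/29  [C, A, B are collinear ∩ EB ⟂ CA]
   → B = (36/29, -206/29)
3. D_x = 18/5  [line 9·x + 21·y + 6/5 = 0 ∩ |DB|² = 25992/725]
4. D_y = -8/5  [line 9·x + 21·y + 6/5 = 0 ∩ |DB|² = 25992/725]
   → D = (18/5, -8/5)

B = (36/29, -206/29)
D = (18/5, -8/5)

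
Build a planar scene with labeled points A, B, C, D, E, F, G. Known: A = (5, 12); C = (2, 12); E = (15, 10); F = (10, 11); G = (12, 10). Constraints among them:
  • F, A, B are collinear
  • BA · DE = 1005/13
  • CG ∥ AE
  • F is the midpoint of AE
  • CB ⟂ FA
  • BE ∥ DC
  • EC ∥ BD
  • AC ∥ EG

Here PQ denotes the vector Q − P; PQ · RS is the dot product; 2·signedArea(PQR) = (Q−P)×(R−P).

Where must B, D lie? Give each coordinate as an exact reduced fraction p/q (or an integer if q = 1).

1. B_x = 55/26  [F, A, B are collinear ∩ CB ⟂ FA]
2. B_y = 327/26  [F, A, B are collinear ∩ CB ⟂ FA]
   → B = (55/26, 327/26)
3. D_x = -283/26  [BE ∥ DC ∩ EC ∥ BD]
4. D_y = 379/26  [BE ∥ DC ∩ EC ∥ BD]
   → D = (-283/26, 379/26)

B = (55/26, 327/26)
D = (-283/26, 379/26)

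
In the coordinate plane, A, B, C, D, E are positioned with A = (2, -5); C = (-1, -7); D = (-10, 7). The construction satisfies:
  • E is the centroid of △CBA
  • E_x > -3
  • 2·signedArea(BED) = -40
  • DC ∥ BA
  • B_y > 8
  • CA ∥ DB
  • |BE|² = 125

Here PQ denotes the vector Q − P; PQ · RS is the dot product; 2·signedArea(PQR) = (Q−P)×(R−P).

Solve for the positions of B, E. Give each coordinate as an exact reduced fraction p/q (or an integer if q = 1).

B = (-7, 9)
E = (-2, -1)

1. B_x = -7  [DC ∥ BA ∩ CA ∥ DB]
2. B_y = 9  [DC ∥ BA ∩ CA ∥ DB]
   → B = (-7, 9)
3. E_x = -2  [E is the centroid of △CBA]
4. E_y = -1  [E is the centroid of △CBA]
   → E = (-2, -1)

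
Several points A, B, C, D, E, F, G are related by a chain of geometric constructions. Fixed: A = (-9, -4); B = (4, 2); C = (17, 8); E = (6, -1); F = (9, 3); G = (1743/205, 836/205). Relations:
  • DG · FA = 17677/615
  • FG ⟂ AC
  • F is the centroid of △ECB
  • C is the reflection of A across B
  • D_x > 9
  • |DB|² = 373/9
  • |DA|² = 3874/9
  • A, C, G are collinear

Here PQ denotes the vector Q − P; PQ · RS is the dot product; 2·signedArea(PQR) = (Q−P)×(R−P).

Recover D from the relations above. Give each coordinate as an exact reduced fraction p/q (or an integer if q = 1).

D = (10, 13/3)

1. D_x = 10  [line 18·x + 7·y + -631/3 = 0 ∩ |DB|² = 373/9]
2. D_y = 13/3  [line 18·x + 7·y + -631/3 = 0 ∩ |DB|² = 373/9]
   → D = (10, 13/3)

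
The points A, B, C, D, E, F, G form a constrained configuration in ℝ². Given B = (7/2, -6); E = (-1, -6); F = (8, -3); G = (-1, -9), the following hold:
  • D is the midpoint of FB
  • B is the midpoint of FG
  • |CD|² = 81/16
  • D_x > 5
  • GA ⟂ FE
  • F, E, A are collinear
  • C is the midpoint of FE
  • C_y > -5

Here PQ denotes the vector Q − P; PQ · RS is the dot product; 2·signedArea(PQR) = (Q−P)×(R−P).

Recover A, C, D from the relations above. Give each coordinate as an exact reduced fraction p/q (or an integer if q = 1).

A = (-19/10, -63/10)
C = (7/2, -9/2)
D = (23/4, -9/2)

1. A_x = -19/10  [F, E, A are collinear ∩ GA ⟂ FE]
2. A_y = -63/10  [F, E, A are collinear ∩ GA ⟂ FE]
   → A = (-19/10, -63/10)
3. C_x = 7/2  [C is the midpoint of FE]
4. C_y = -9/2  [C is the midpoint of FE]
   → C = (7/2, -9/2)
5. D_x = 23/4  [D is the midpoint of FB]
6. D_y = -9/2  [D is the midpoint of FB]
   → D = (23/4, -9/2)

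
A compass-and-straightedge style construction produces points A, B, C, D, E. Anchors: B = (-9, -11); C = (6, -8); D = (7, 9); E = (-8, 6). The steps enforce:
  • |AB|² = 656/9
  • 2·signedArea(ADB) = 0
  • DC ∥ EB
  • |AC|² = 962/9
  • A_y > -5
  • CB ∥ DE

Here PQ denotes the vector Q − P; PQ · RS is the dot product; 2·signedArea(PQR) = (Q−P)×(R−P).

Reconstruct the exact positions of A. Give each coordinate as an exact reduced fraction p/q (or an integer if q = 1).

A = (-11/3, -13/3)

1. A_x = -11/3  [line 20·x + -16·y + 4 = 0 ∩ |AB|² = 656/9]
2. A_y = -13/3  [line 20·x + -16·y + 4 = 0 ∩ |AB|² = 656/9]
   → A = (-11/3, -13/3)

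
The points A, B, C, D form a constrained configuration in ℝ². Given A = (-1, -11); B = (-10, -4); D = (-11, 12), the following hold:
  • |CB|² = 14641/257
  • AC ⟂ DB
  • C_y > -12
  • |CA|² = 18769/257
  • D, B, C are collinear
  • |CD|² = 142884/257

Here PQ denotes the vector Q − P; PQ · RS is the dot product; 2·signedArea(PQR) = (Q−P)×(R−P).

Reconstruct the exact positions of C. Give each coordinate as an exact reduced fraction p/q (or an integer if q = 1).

C = (-2449/257, -2964/257)

1. C_x = -2449/257  [D, B, C are collinear ∩ AC ⟂ DB]
2. C_y = -2964/257  [D, B, C are collinear ∩ AC ⟂ DB]
   → C = (-2449/257, -2964/257)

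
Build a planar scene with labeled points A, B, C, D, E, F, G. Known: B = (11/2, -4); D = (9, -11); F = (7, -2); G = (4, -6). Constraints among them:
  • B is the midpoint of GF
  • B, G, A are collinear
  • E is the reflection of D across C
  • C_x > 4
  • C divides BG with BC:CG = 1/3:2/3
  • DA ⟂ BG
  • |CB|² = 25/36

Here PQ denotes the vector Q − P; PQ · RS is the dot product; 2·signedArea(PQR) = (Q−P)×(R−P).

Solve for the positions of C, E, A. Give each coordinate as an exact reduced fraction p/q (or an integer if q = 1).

A = (17/5, -34/5)
C = (5, -14/3)
E = (1, 5/3)

1. C_x = 5  [C divides BG with BC:CG = 1/3:2/3]
2. C_y = -14/3  [C divides BG with BC:CG = 1/3:2/3]
   → C = (5, -14/3)
3. E_x = 1  [E is the reflection of D across C]
4. E_y = 5/3  [E is the reflection of D across C]
   → E = (1, 5/3)
5. A_x = 17/5  [B, G, A are collinear ∩ DA ⟂ BG]
6. A_y = -34/5  [B, G, A are collinear ∩ DA ⟂ BG]
   → A = (17/5, -34/5)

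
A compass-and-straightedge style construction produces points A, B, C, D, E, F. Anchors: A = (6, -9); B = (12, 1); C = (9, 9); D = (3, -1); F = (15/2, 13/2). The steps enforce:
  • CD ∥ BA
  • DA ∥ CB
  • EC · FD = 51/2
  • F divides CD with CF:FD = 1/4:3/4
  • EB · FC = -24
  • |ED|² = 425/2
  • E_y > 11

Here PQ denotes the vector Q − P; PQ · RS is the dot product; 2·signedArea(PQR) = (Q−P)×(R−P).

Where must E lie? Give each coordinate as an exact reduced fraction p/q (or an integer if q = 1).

E = (21/2, 23/2)

1. E_x = 21/2  [line 9/2·x + 15/2·y + -267/2 = 0 ∩ |ED|² = 425/2]
2. E_y = 23/2  [line 9/2·x + 15/2·y + -267/2 = 0 ∩ |ED|² = 425/2]
   → E = (21/2, 23/2)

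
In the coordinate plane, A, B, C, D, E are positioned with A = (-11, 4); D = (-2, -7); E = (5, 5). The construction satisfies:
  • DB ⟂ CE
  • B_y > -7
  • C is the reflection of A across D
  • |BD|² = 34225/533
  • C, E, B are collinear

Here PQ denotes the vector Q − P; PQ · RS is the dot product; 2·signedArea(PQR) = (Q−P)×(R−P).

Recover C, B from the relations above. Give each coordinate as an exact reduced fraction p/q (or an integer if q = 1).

B = (3189/533, -3361/533)
C = (7, -18)

1. C_x = 7  [C is the reflection of A across D]
2. C_y = -18  [C is the reflection of A across D]
   → C = (7, -18)
3. B_x = 3189/533  [C, E, B are collinear ∩ DB ⟂ CE]
4. B_y = -3361/533  [C, E, B are collinear ∩ DB ⟂ CE]
   → B = (3189/533, -3361/533)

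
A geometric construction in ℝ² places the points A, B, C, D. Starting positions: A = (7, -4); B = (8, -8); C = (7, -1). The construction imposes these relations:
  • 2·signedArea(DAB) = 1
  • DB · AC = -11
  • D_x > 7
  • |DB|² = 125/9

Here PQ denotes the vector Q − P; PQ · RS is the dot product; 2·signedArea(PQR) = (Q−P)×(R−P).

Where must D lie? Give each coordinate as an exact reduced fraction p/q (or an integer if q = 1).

1. D_x = 22/3  [2·signedArea(DAB) = 1 ∩ DB · AC = -11]
2. D_y = -13/3  [2·signedArea(DAB) = 1 ∩ DB · AC = -11]
   → D = (22/3, -13/3)

D = (22/3, -13/3)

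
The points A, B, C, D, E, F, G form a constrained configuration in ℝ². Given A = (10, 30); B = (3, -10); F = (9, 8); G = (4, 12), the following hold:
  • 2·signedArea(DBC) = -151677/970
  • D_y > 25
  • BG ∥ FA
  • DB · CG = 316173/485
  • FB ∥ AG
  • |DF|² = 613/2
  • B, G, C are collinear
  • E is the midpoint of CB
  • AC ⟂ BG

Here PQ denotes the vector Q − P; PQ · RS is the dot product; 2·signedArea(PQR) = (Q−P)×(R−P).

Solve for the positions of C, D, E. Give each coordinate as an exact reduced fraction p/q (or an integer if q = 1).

C = (2342/485, 14664/485)
D = (17/2, 51/2)
E = (3797/970, 4907/485)

1. C_x = 2342/485  [B, G, C are collinear ∩ AC ⟂ BG]
2. C_y = 14664/485  [B, G, C are collinear ∩ AC ⟂ BG]
   → C = (2342/485, 14664/485)
3. D_x = 17/2  [2·signedArea(DBC) = -151677/970 ∩ DB · CG = 316173/485]
4. D_y = 51/2  [2·signedArea(DBC) = -151677/970 ∩ DB · CG = 316173/485]
   → D = (17/2, 51/2)
5. E_x = 3797/970  [E is the midpoint of CB]
6. E_y = 4907/485  [E is the midpoint of CB]
   → E = (3797/970, 4907/485)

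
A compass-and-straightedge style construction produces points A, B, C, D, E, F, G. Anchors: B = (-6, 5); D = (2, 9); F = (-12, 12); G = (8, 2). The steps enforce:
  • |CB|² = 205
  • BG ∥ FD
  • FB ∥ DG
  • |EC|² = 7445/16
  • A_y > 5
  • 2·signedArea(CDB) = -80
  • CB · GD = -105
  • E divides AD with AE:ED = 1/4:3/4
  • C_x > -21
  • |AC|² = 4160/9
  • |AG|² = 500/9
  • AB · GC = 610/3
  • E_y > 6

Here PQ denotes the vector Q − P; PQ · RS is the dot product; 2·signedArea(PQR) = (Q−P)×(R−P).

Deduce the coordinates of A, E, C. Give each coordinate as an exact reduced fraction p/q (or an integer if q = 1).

A = (4/3, 16/3)
C = (-20, 8)
E = (3/2, 25/4)

1. C_x = -20  [2·signedArea(CDB) = -80 ∩ CB · GD = -105]
2. C_y = 8  [2·signedArea(CDB) = -80 ∩ CB · GD = -105]
   → C = (-20, 8)
3. A_x = 4/3  [line 28·x + -6·y + -16/3 = 0 ∩ |AG|² = 500/9]
4. A_y = 16/3  [line 28·x + -6·y + -16/3 = 0 ∩ |AG|² = 500/9]
   → A = (4/3, 16/3)
5. E_x = 3/2  [E divides AD with AE:ED = 1/4:3/4]
6. E_y = 25/4  [E divides AD with AE:ED = 1/4:3/4]
   → E = (3/2, 25/4)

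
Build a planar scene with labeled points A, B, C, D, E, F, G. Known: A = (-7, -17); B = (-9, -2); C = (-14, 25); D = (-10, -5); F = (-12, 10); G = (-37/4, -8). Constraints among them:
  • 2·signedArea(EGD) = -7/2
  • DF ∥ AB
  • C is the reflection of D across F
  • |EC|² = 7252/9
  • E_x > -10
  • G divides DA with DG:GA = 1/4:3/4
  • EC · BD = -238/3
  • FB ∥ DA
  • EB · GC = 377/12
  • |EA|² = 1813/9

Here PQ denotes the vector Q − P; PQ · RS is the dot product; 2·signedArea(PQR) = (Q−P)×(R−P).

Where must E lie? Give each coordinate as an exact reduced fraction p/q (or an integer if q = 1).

E = (-28/3, -3)

1. E_x = -28/3  [EC · BD = -238/3 ∩ 2·signedArea(EGD) = -7/2]
2. E_y = -3  [EC · BD = -238/3 ∩ 2·signedArea(EGD) = -7/2]
   → E = (-28/3, -3)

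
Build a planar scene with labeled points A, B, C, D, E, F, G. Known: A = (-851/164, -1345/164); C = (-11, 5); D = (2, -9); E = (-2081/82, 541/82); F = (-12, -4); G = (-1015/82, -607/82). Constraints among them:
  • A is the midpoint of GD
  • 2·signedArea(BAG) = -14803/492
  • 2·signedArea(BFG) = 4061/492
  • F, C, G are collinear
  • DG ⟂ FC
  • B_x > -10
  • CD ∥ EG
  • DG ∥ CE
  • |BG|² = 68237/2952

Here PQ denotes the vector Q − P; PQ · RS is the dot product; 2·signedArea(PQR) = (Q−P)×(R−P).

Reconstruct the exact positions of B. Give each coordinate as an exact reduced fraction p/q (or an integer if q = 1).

1. B_x = -4685/492  [2·signedArea(BFG) = 4061/492 ∩ 2·signedArea(BAG) = -14803/492]
2. B_y = -1739/492  [2·signedArea(BFG) = 4061/492 ∩ 2·signedArea(BAG) = -14803/492]
   → B = (-4685/492, -1739/492)

B = (-4685/492, -1739/492)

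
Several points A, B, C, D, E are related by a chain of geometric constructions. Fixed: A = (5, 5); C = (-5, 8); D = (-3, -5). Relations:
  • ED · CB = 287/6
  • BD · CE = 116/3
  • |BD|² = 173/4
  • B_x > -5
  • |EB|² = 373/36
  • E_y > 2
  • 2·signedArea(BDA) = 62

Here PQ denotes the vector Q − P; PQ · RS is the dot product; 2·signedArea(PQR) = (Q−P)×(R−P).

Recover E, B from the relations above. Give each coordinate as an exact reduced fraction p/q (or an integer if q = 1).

1. B_x = -4  [line -10·x + 8·y + -52 = 0 ∩ |BD|² = 173/4]
2. B_y = 3/2  [line -10·x + 8·y + -52 = 0 ∩ |BD|² = 173/4]
   → B = (-4, 3/2)
3. E_x = -1  [line -1·x + 13/2·y + -55/3 = 0 ∩ |EB|² = 373/36]
4. E_y = 8/3  [line -1·x + 13/2·y + -55/3 = 0 ∩ |EB|² = 373/36]
   → E = (-1, 8/3)

B = (-4, 3/2)
E = (-1, 8/3)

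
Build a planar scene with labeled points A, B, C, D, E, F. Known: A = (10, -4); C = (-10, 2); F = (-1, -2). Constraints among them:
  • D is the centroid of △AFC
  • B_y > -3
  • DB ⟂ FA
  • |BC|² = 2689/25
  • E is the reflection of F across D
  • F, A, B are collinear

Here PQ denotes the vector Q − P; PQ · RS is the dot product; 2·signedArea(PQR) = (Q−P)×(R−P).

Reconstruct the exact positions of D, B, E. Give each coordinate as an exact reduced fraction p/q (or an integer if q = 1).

1. D_x = -1/3  [D is the centroid of △AFC]
2. D_y = -4/3  [D is the centroid of △AFC]
   → D = (-1/3, -4/3)
3. B_x = -59/125  [F, A, B are collinear ∩ DB ⟂ FA]
4. B_y = -262/125  [F, A, B are collinear ∩ DB ⟂ FA]
   → B = (-59/125, -262/125)
5. E_x = 1/3  [E is the reflection of F across D]
6. E_y = -2/3  [E is the reflection of F across D]
   → E = (1/3, -2/3)

B = (-59/125, -262/125)
D = (-1/3, -4/3)
E = (1/3, -2/3)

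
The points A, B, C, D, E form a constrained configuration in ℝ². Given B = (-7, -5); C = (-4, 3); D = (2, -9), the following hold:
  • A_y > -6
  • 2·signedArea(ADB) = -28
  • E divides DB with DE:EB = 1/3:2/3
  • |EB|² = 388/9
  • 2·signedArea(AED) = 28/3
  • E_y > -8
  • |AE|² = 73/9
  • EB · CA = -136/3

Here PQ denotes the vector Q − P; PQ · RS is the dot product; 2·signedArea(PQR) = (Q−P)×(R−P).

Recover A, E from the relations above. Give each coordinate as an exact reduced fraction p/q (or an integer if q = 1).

A = (0, -5)
E = (-1, -23/3)

1. E_x = -1  [E divides DB with DE:EB = 1/3:2/3]
2. E_y = -23/3  [E divides DB with DE:EB = 1/3:2/3]
   → E = (-1, -23/3)
3. A_x = 0  [2·signedArea(AED) = 28/3 ∩ EB · CA = -136/3]
4. A_y = -5  [2·signedArea(AED) = 28/3 ∩ EB · CA = -136/3]
   → A = (0, -5)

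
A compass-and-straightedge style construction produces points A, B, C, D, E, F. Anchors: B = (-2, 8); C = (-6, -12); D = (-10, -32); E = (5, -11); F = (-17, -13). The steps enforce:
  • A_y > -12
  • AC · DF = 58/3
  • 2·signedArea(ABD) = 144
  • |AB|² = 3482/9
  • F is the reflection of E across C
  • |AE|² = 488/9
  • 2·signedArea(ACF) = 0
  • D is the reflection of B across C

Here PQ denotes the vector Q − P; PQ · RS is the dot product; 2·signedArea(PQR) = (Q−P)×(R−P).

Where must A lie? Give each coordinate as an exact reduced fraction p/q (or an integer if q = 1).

A = (-7/3, -35/3)

1. A_x = -7/3  [2·signedArea(ACF) = 0 ∩ 2·signedArea(ABD) = 144]
2. A_y = -35/3  [2·signedArea(ACF) = 0 ∩ 2·signedArea(ABD) = 144]
   → A = (-7/3, -35/3)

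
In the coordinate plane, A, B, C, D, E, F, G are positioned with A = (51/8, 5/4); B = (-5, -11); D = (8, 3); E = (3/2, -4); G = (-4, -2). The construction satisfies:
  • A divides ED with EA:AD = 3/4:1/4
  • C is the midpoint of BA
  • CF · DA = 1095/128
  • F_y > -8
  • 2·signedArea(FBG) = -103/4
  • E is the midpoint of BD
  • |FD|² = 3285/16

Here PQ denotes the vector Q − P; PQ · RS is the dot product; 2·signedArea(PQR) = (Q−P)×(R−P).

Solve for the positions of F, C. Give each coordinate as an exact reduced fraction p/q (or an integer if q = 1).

1. C_x = 11/16  [C is the midpoint of BA]
2. C_y = -39/8  [C is the midpoint of BA]
   → C = (11/16, -39/8)
3. F_x = -7/4  [2·signedArea(FBG) = -103/4 ∩ CF · DA = 1095/128]
4. F_y = -15/2  [2·signedArea(FBG) = -103/4 ∩ CF · DA = 1095/128]
   → F = (-7/4, -15/2)

C = (11/16, -39/8)
F = (-7/4, -15/2)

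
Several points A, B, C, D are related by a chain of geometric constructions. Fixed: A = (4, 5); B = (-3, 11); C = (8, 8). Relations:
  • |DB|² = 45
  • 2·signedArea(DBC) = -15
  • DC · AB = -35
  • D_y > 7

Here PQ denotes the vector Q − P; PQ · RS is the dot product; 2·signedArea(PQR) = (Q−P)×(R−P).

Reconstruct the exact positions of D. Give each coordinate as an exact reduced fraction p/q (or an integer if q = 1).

D = (3, 8)

1. D_x = 3  [2·signedArea(DBC) = -15 ∩ DC · AB = -35]
2. D_y = 8  [2·signedArea(DBC) = -15 ∩ DC · AB = -35]
   → D = (3, 8)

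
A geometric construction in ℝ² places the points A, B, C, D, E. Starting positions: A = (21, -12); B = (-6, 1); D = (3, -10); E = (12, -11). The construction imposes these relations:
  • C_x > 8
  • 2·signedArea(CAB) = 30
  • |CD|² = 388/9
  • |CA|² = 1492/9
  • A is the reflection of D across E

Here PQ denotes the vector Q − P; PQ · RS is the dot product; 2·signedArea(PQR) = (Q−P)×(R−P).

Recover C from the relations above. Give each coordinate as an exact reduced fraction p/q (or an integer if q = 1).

C = (9, -22/3)

1. C_x = 9  [line -13·x + -27·y + -81 = 0 ∩ |CD|² = 388/9]
2. C_y = -22/3  [line -13·x + -27·y + -81 = 0 ∩ |CD|² = 388/9]
   → C = (9, -22/3)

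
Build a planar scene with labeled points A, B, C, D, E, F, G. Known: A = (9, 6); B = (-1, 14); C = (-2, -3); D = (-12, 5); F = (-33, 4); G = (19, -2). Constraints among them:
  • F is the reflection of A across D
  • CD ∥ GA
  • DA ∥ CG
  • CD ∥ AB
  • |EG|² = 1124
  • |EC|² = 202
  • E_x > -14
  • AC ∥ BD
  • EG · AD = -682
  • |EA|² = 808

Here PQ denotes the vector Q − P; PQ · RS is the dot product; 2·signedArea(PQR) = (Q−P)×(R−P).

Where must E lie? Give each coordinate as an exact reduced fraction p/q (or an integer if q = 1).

1. E_x = -13  [line 21·x + 1·y + 285 = 0 ∩ |EA|² = 808]
2. E_y = -12  [line 21·x + 1·y + 285 = 0 ∩ |EA|² = 808]
   → E = (-13, -12)

E = (-13, -12)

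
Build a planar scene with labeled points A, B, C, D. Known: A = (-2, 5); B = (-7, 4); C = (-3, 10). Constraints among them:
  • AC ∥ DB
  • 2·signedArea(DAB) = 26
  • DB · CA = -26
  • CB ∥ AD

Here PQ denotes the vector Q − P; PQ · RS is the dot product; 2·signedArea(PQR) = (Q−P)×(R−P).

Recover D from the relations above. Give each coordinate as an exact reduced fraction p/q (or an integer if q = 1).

D = (-6, -1)

1. D_x = -6  [AC ∥ DB ∩ CB ∥ AD]
2. D_y = -1  [AC ∥ DB ∩ CB ∥ AD]
   → D = (-6, -1)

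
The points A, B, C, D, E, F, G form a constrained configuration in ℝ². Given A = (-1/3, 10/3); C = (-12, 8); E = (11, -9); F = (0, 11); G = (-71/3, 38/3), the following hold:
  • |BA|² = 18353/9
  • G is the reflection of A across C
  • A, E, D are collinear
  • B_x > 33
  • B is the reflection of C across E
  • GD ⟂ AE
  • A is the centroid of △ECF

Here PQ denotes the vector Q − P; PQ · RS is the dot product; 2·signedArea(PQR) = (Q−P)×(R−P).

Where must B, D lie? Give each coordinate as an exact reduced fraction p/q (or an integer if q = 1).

B = (34, -26)
D = (-118669/7575, 151642/7575)

1. B_x = 34  [B is the reflection of C across E]
2. B_y = -26  [B is the reflection of C across E]
   → B = (34, -26)
3. D_x = -118669/7575  [A, E, D are collinear ∩ GD ⟂ AE]
4. D_y = 151642/7575  [A, E, D are collinear ∩ GD ⟂ AE]
   → D = (-118669/7575, 151642/7575)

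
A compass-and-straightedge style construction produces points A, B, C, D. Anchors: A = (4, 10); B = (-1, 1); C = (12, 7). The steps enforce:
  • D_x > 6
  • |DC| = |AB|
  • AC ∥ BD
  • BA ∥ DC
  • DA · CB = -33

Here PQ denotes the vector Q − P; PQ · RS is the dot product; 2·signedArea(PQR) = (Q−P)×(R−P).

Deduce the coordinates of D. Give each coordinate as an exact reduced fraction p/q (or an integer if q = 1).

1. D_x = 7  [BA ∥ DC ∩ AC ∥ BD]
2. D_y = -2  [BA ∥ DC ∩ AC ∥ BD]
   → D = (7, -2)

D = (7, -2)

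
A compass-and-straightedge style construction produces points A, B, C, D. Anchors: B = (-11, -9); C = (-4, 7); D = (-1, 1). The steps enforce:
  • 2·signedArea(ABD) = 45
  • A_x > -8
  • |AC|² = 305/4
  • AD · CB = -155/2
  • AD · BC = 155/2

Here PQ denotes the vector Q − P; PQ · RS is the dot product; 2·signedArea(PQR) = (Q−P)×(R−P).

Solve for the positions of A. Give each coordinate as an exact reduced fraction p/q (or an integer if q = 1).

1. A_x = -15/2  [2·signedArea(ABD) = 45 ∩ AD · BC = 155/2]
2. A_y = -1  [2·signedArea(ABD) = 45 ∩ AD · BC = 155/2]
   → A = (-15/2, -1)

A = (-15/2, -1)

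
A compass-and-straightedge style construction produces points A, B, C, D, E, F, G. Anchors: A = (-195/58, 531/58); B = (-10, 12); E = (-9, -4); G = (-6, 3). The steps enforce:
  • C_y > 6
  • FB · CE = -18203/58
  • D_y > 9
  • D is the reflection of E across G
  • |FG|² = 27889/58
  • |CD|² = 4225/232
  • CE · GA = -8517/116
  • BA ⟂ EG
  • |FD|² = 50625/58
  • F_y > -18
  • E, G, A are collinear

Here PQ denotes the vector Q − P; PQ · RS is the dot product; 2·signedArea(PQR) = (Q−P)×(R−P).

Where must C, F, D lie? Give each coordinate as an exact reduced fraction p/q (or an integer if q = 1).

C = (-543/116, 705/116)
D = (-3, 10)
F = (-849/58, -995/58)

1. D_x = -3  [D is the reflection of E across G]
2. D_y = 10  [D is the reflection of E across G]
   → D = (-3, 10)
3. C_x = -543/116  [line -153/58·x + -357/58·y + 2907/116 = 0 ∩ |CD|² = 4225/232]
4. C_y = 705/116  [line -153/58·x + -357/58·y + 2907/116 = 0 ∩ |CD|² = 4225/232]
   → C = (-543/116, 705/116)
5. F_x = -849/58  [line 501/116·x + 1169/116·y + 6847/29 = 0 ∩ |FD|² = 50625/58]
6. F_y = -995/58  [line 501/116·x + 1169/116·y + 6847/29 = 0 ∩ |FD|² = 50625/58]
   → F = (-849/58, -995/58)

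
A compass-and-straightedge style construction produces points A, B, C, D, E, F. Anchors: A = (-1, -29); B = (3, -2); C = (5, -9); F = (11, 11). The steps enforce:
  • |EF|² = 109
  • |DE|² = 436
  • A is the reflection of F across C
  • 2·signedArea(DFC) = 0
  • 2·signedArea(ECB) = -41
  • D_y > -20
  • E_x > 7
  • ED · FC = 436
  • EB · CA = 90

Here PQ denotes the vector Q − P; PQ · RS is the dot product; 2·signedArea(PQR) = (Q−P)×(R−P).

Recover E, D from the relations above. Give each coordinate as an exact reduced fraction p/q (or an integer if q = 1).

1. E_x = 8  [EB · CA = 90 ∩ 2·signedArea(ECB) = -41]
2. E_y = 1  [EB · CA = 90 ∩ 2·signedArea(ECB) = -41]
   → E = (8, 1)
3. D_x = 2  [2·signedArea(DFC) = 0 ∩ ED · FC = 436]
4. D_y = -19  [2·signedArea(DFC) = 0 ∩ ED · FC = 436]
   → D = (2, -19)

D = (2, -19)
E = (8, 1)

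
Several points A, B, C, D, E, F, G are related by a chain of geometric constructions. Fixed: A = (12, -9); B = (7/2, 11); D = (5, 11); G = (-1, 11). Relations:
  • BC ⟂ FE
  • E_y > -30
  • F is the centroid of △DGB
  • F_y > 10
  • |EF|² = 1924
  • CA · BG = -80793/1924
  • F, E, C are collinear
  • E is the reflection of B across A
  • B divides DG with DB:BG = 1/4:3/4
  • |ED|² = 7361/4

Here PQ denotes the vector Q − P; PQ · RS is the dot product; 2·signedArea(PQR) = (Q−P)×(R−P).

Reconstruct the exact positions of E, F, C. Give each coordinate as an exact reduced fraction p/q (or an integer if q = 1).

C = (2567/962, 5111/481)
E = (41/2, -29)
F = (5/2, 11)

1. E_x = 41/2  [E is the reflection of B across A]
2. E_y = -29  [E is the reflection of B across A]
   → E = (41/2, -29)
3. F_x = 5/2  [F is the centroid of △DGB]
4. F_y = 11  [F is the centroid of △DGB]
   → F = (5/2, 11)
5. C_x = 2567/962  [F, E, C are collinear ∩ BC ⟂ FE]
6. C_y = 5111/481  [F, E, C are collinear ∩ BC ⟂ FE]
   → C = (2567/962, 5111/481)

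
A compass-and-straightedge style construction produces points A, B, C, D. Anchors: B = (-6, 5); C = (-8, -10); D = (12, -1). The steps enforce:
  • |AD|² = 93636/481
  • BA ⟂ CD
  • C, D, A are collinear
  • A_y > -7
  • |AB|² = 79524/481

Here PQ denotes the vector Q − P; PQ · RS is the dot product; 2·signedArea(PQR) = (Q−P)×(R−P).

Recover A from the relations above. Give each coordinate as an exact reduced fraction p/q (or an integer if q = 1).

A = (-348/481, -3235/481)

1. A_x = -348/481  [C, D, A are collinear ∩ BA ⟂ CD]
2. A_y = -3235/481  [C, D, A are collinear ∩ BA ⟂ CD]
   → A = (-348/481, -3235/481)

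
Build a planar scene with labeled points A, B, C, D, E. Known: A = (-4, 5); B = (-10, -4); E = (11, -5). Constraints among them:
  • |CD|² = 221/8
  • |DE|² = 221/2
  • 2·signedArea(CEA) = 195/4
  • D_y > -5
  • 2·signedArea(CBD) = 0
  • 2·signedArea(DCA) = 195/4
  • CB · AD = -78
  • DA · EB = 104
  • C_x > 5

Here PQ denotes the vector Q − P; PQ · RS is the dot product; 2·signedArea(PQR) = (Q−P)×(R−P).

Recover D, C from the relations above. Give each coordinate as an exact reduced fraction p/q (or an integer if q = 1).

1. D_x = 1/2  [line 21·x + -1·y + -15 = 0 ∩ |DE|² = 221/2]
2. D_y = -9/2  [line 21·x + -1·y + -15 = 0 ∩ |DE|² = 221/2]
   → D = (1/2, -9/2)
3. C_x = 23/4  [2·signedArea(DCA) = 195/4 ∩ 2·signedArea(CBD) = 0]
4. C_y = -19/4  [2·signedArea(DCA) = 195/4 ∩ 2·signedArea(CBD) = 0]
   → C = (23/4, -19/4)

C = (23/4, -19/4)
D = (1/2, -9/2)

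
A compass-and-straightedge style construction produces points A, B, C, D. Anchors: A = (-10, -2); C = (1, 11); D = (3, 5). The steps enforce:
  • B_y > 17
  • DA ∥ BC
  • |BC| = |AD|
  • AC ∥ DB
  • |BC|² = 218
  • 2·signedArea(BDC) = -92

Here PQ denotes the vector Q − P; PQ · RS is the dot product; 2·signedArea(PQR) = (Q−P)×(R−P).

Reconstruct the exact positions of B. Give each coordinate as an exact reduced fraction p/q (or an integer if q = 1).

1. B_x = 14  [DA ∥ BC ∩ AC ∥ DB]
2. B_y = 18  [DA ∥ BC ∩ AC ∥ DB]
   → B = (14, 18)

B = (14, 18)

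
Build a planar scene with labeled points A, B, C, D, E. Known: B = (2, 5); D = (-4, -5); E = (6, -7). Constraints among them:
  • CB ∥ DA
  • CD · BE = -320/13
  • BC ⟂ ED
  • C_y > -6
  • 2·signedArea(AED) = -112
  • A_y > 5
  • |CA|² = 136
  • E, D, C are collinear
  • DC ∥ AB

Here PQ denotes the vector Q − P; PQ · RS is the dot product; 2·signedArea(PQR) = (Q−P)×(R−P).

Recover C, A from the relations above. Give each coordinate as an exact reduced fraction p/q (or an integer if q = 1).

A = (-24/13, 75/13)
C = (-2/13, -75/13)

1. C_x = -2/13  [E, D, C are collinear ∩ BC ⟂ ED]
2. C_y = -75/13  [E, D, C are collinear ∩ BC ⟂ ED]
   → C = (-2/13, -75/13)
3. A_x = -24/13  [DC ∥ AB ∩ CB ∥ DA]
4. A_y = 75/13  [DC ∥ AB ∩ CB ∥ DA]
   → A = (-24/13, 75/13)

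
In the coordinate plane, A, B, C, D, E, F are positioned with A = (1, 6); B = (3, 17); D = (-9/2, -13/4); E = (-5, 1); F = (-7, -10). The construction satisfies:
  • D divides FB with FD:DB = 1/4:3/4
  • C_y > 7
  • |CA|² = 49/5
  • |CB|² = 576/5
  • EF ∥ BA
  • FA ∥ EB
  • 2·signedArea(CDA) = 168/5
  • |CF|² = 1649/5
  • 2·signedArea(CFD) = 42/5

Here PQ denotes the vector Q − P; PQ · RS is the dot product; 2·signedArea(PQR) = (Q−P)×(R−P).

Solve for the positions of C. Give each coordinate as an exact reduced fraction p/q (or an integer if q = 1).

C = (-9/5, 37/5)

1. C_x = -9/5  [2·signedArea(CFD) = 42/5 ∩ 2·signedArea(CDA) = 168/5]
2. C_y = 37/5  [2·signedArea(CFD) = 42/5 ∩ 2·signedArea(CDA) = 168/5]
   → C = (-9/5, 37/5)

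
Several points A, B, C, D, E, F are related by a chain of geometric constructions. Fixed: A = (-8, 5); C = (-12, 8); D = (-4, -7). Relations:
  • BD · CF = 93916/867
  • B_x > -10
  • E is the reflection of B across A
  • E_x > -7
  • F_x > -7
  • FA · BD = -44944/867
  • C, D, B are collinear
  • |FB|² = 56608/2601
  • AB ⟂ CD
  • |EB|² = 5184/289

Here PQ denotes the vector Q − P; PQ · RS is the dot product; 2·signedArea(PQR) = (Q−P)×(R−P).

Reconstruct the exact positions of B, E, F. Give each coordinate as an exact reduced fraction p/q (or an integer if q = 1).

B = (-2852/289, 1157/289)
E = (-1772/289, 1733/289)
F = (-5240/867, 385/289)

1. B_x = -2852/289  [C, D, B are collinear ∩ AB ⟂ CD]
2. B_y = 1157/289  [C, D, B are collinear ∩ AB ⟂ CD]
   → B = (-2852/289, 1157/289)
3. E_x = -1772/289  [E is the reflection of B across A]
4. E_y = 1733/289  [E is the reflection of B across A]
   → E = (-1772/289, 1733/289)
5. F_x = -5240/867  [line -1696/289·x + 3180/289·y + -43460/867 = 0 ∩ |FB|² = 56608/2601]
6. F_y = 385/289  [line -1696/289·x + 3180/289·y + -43460/867 = 0 ∩ |FB|² = 56608/2601]
   → F = (-5240/867, 385/289)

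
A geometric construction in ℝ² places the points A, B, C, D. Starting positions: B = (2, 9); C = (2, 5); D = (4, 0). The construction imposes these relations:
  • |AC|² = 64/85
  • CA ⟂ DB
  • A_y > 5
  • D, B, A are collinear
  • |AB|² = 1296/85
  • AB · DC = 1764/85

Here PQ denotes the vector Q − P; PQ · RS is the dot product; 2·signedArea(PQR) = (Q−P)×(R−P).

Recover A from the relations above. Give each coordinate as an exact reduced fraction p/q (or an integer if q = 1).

A = (242/85, 441/85)

1. A_x = 242/85  [D, B, A are collinear ∩ CA ⟂ DB]
2. A_y = 441/85  [D, B, A are collinear ∩ CA ⟂ DB]
   → A = (242/85, 441/85)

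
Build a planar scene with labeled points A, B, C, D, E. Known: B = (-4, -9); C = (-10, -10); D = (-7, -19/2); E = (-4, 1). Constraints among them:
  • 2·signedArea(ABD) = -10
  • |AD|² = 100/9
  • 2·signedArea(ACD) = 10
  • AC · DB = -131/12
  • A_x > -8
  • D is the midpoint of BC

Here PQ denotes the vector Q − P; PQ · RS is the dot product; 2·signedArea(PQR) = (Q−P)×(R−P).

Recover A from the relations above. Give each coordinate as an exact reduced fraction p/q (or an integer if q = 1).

1. A_x = -7  [2·signedArea(ABD) = -10 ∩ AC · DB = -131/12]
2. A_y = -37/6  [2·signedArea(ABD) = -10 ∩ AC · DB = -131/12]
   → A = (-7, -37/6)

A = (-7, -37/6)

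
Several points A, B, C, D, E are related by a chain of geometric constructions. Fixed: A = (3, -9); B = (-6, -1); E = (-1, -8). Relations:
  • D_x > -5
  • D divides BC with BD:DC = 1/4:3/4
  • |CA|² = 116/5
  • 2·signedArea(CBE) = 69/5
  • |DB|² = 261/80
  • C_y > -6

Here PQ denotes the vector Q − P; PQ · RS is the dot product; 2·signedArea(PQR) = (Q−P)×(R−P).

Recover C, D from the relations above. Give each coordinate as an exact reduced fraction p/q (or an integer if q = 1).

C = (-3/5, -29/5)
D = (-93/20, -11/5)

1. C_x = -3/5  [line 7·x + 5·y + 166/5 = 0 ∩ |CA|² = 116/5]
2. C_y = -29/5  [line 7·x + 5·y + 166/5 = 0 ∩ |CA|² = 116/5]
   → C = (-3/5, -29/5)
3. D_x = -93/20  [D divides BC with BD:DC = 1/4:3/4]
4. D_y = -11/5  [D divides BC with BD:DC = 1/4:3/4]
   → D = (-93/20, -11/5)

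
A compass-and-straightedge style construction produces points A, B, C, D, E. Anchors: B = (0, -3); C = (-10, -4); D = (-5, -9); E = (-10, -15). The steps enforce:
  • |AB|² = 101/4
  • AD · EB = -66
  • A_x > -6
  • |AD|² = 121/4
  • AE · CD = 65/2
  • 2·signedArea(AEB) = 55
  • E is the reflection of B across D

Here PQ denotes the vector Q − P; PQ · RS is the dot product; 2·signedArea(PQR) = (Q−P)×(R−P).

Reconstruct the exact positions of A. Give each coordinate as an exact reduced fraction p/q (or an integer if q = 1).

1. A_x = -5  [AE · CD = 65/2 ∩ AD · EB = -66]
2. A_y = -7/2  [AE · CD = 65/2 ∩ AD · EB = -66]
   → A = (-5, -7/2)

A = (-5, -7/2)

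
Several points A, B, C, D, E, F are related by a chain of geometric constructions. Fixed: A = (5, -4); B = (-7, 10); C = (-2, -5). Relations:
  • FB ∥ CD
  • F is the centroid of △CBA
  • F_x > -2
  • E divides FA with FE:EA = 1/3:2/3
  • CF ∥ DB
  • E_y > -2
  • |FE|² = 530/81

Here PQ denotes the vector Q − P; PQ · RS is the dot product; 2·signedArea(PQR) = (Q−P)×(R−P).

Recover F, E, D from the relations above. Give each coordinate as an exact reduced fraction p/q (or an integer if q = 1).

1. F_x = -4/3  [F is the centroid of △CBA]
2. F_y = 1/3  [F is the centroid of △CBA]
   → F = (-4/3, 1/3)
3. E_x = 7/9  [E divides FA with FE:EA = 1/3:2/3]
4. E_y = -10/9  [E divides FA with FE:EA = 1/3:2/3]
   → E = (7/9, -10/9)
5. D_x = -23/3  [CF ∥ DB ∩ FB ∥ CD]
6. D_y = 14/3  [CF ∥ DB ∩ FB ∥ CD]
   → D = (-23/3, 14/3)

D = (-23/3, 14/3)
E = (7/9, -10/9)
F = (-4/3, 1/3)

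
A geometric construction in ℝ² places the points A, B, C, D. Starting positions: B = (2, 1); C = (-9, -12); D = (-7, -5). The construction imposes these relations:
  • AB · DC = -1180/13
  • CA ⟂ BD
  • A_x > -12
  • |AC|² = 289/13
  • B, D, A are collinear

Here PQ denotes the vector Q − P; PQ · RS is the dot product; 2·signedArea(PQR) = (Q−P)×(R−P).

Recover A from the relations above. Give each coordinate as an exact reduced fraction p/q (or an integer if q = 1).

1. A_x = -151/13  [B, D, A are collinear ∩ CA ⟂ BD]
2. A_y = -105/13  [B, D, A are collinear ∩ CA ⟂ BD]
   → A = (-151/13, -105/13)

A = (-151/13, -105/13)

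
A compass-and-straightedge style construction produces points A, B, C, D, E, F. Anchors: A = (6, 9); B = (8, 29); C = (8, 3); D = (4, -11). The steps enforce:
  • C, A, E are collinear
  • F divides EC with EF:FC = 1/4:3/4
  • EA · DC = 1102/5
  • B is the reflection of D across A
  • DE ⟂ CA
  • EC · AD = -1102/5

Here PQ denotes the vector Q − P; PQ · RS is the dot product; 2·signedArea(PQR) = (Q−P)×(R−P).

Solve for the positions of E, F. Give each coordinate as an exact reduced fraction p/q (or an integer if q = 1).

1. E_x = 59/5  [C, A, E are collinear ∩ DE ⟂ CA]
2. E_y = -42/5  [C, A, E are collinear ∩ DE ⟂ CA]
   → E = (59/5, -42/5)
3. F_x = 217/20  [F divides EC with EF:FC = 1/4:3/4]
4. F_y = -111/20  [F divides EC with EF:FC = 1/4:3/4]
   → F = (217/20, -111/20)

E = (59/5, -42/5)
F = (217/20, -111/20)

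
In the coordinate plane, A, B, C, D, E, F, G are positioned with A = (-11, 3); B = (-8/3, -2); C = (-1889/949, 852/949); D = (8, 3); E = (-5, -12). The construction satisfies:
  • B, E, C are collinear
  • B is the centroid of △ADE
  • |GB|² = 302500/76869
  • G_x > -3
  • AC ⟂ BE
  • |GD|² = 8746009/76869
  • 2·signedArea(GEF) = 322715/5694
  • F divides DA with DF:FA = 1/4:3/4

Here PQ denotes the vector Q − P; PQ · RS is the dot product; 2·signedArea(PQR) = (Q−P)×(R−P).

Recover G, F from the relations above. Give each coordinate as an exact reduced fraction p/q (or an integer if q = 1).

1. F_x = 13/4  [F divides DA with DF:FA = 1/4:3/4]
2. F_y = 3  [F divides DA with DF:FA = 1/4:3/4]
   → F = (13/4, 3)
3. G_x = -18926/8541  [line -15·x + 33/4·y + -186059/5694 = 0 ∩ |GB|² = 302500/76869]
4. G_y = -194/2847  [line -15·x + 33/4·y + -186059/5694 = 0 ∩ |GB|² = 302500/76869]
   → G = (-18926/8541, -194/2847)

F = (13/4, 3)
G = (-18926/8541, -194/2847)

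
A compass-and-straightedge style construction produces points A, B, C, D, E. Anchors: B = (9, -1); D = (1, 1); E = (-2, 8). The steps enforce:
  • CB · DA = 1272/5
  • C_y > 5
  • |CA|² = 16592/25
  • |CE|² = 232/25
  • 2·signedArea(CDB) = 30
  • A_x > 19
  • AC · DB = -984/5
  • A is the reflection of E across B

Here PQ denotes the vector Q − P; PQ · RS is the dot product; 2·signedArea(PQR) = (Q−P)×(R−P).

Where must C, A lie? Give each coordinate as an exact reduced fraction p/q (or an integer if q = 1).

A = (20, -10)
C = (-4/5, 26/5)

1. A_x = 20  [A is the reflection of E across B]
2. A_y = -10  [A is the reflection of E across B]
   → A = (20, -10)
3. C_x = -4/5  [2·signedArea(CDB) = 30 ∩ CB · DA = 1272/5]
4. C_y = 26/5  [2·signedArea(CDB) = 30 ∩ CB · DA = 1272/5]
   → C = (-4/5, 26/5)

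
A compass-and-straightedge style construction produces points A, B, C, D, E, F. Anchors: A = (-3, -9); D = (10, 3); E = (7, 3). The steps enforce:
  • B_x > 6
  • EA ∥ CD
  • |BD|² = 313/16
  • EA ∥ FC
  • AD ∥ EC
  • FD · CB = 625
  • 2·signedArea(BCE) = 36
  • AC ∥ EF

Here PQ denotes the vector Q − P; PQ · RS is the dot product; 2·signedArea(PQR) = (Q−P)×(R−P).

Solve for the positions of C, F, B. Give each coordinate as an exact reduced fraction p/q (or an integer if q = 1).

B = (27/4, 0)
C = (20, 15)
F = (30, 27)

1. C_x = 20  [EA ∥ CD ∩ AD ∥ EC]
2. C_y = 15  [EA ∥ CD ∩ AD ∥ EC]
   → C = (20, 15)
3. F_x = 30  [EA ∥ FC ∩ AC ∥ EF]
4. F_y = 27  [EA ∥ FC ∩ AC ∥ EF]
   → F = (30, 27)
5. B_x = 27/4  [2·signedArea(BCE) = 36 ∩ FD · CB = 625]
6. B_y = 0  [2·signedArea(BCE) = 36 ∩ FD · CB = 625]
   → B = (27/4, 0)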